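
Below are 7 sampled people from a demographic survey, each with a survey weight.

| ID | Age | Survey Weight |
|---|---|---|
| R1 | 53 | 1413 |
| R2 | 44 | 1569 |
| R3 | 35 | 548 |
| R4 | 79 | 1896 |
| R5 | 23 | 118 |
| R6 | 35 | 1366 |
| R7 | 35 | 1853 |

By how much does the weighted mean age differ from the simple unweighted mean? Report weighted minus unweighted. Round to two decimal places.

5.44

Unweighted sum = 53 + 44 + 35 + 79 + 23 + 35 + 35 = 304
Unweighted mean = 304 / 7 = 43.428571
Weighted sum = 53×1413 + 44×1569 + 35×548 + 79×1896 + 23×118 + 35×1366 + 35×1853
  = 428268
Sum of weights = 1413 + 1569 + 548 + 1896 + 118 + 1366 + 1853 = 8763
Weighted mean = 428268 / 8763 = 48.872304
Difference (weighted minus unweighted) = 5.4437326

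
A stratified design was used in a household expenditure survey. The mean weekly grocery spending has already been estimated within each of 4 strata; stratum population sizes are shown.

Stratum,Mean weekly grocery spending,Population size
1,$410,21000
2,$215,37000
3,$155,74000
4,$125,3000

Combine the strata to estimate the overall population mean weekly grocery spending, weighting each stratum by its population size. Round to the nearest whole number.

Σ Nₕ·x̄ₕ = 410×21000 + 215×37000 + 155×74000 + 125×3000
  = 8610000 + 7955000 + 11470000 + 375000 = 28410000
Σ Nₕ = 21000 + 37000 + 74000 + 3000 = 135000
Overall mean = 28410000 / 135000 = 210.44444

210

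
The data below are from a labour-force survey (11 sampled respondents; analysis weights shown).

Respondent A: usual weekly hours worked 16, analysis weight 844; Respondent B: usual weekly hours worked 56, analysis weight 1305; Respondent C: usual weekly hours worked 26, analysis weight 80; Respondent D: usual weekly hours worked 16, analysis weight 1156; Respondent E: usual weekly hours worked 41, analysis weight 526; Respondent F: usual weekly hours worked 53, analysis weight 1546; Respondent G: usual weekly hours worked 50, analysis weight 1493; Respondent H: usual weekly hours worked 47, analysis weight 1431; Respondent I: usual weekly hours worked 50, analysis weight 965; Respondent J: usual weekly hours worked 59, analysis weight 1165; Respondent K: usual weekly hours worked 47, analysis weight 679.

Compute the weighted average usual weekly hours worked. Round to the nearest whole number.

Weighted sum = 16×844 + 56×1305 + 26×80 + 16×1156 + 41×526 + 53×1546 + 50×1493 + 47×1431 + 50×965 + 59×1165 + 47×679
  = 13504 + 73080 + 2080 + 18496 + 21566 + 81938 + 74650 + 67257 + 48250 + 68735 + 31913 = 501469
Sum of weights = 11190
Weighted mean = 501469 / 11190 = 44.81403

45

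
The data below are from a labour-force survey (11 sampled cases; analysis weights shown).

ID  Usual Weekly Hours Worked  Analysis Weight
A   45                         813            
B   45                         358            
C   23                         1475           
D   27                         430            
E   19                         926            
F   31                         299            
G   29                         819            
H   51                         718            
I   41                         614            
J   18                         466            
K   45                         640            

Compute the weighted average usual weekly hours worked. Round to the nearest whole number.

33

Weighted sum = 45×813 + 45×358 + 23×1475 + 27×430 + 19×926 + 31×299 + 29×819 + 51×718 + 41×614 + 18×466 + 45×640
  = 247824
Sum of weights = 813 + 358 + 1475 + 430 + 926 + 299 + 819 + 718 + 614 + 466 + 640 = 7558
Weighted mean = 247824 / 7558 = 32.789627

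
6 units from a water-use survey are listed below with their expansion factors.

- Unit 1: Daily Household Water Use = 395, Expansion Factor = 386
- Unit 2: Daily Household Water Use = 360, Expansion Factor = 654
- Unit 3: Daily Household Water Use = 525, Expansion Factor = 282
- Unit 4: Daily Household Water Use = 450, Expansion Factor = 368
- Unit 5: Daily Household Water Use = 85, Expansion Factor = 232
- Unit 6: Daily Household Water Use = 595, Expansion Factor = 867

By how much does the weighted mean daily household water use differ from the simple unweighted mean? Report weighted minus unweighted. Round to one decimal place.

Unweighted sum = 395 + 360 + 525 + 450 + 85 + 595 = 2410
Unweighted mean = 2410 / 6 = 401.66667
Weighted sum = 395×386 + 360×654 + 525×282 + 450×368 + 85×232 + 595×867
  = 152470 + 235440 + 148050 + 165600 + 19720 + 515865 = 1237145
Sum of weights = 2789
Weighted mean = 1237145 / 2789 = 443.58014
Difference (weighted minus unweighted) = 41.91347

41.9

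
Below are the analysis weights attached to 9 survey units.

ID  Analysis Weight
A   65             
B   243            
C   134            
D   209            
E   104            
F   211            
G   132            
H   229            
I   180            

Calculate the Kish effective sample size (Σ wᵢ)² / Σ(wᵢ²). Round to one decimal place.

Σ wᵢ = 65 + 243 + 134 + 209 + 104 + 211 + 132 + 229 + 180 = 1507
Σ wᵢ² = 4225 + 59049 + 17956 + 43681 + 10816 + 44521 + 17424 + 52441 + 32400 = 282513
n_eff = 1507² / 282513 = 2271049 / 282513 = 8.0387416

8.0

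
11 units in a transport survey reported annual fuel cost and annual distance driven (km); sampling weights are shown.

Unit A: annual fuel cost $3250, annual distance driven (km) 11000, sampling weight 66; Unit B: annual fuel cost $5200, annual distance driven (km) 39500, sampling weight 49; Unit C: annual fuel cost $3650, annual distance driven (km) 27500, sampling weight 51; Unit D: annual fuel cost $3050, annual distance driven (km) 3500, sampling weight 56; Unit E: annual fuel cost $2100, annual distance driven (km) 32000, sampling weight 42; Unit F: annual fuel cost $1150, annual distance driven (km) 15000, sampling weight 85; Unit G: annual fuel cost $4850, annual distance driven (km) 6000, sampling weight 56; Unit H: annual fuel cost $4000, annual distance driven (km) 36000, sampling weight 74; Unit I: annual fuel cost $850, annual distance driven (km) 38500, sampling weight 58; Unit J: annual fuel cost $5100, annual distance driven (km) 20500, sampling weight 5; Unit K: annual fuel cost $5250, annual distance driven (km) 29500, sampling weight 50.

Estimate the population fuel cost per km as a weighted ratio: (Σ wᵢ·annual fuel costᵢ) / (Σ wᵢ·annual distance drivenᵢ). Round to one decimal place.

Σ wᵢ·y = 3250×66 + 5200×49 + 3650×51 + 3050×56 + 2100×42 + 1150×85 + 4850×56 + 4000×74 + 850×58 + 5100×5 + 5250×50
  = 1917100
Σ wᵢ·x = 13689500
Ratio = 1917100 / 13689500 = 0.14004164

0.1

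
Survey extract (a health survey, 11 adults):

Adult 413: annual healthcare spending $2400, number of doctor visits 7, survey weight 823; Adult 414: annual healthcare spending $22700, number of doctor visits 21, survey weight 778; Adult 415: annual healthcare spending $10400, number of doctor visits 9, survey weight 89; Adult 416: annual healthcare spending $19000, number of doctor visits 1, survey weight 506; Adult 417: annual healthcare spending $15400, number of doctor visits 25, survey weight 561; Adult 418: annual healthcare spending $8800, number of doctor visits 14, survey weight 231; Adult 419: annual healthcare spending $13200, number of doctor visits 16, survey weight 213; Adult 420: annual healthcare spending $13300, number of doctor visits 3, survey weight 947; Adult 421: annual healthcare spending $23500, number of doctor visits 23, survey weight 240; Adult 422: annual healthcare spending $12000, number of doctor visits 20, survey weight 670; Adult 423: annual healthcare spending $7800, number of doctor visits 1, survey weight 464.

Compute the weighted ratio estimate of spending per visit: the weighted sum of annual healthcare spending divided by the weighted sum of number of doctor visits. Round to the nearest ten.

Σ wᵢ·y = 73553500
Σ wᵢ·x = 7×823 + 21×778 + 9×89 + 1×506 + 25×561 + 14×231 + 16×213 + 3×947 + 23×240 + 20×670 + 1×464
  = 5761 + 16338 + 801 + 506 + 14025 + 3234 + 3408 + 2841 + 5520 + 13400 + 464 = 66298
Ratio = 73553500 / 66298 = 1109.4377

1110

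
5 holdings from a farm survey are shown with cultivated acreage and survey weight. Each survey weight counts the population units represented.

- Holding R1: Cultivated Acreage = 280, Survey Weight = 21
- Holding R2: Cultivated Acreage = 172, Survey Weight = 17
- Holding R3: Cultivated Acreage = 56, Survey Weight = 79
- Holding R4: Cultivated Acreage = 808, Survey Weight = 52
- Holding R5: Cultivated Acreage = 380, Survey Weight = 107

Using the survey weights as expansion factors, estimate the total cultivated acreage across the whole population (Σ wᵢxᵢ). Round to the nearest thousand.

96000

Weighted total = 95904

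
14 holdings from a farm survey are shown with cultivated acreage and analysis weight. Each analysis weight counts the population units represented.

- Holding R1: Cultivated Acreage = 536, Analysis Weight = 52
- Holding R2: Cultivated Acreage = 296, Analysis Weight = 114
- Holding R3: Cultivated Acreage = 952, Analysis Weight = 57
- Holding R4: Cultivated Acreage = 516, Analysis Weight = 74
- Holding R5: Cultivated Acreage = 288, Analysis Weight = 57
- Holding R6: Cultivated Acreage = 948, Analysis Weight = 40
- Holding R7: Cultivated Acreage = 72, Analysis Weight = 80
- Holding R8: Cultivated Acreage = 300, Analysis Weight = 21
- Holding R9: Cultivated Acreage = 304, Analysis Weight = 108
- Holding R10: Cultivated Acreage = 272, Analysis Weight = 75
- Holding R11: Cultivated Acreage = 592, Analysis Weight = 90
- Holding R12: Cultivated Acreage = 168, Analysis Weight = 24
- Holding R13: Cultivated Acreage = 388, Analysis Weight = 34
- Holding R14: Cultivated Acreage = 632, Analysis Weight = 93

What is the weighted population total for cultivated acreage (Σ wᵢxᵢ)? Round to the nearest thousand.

403000

Weighted total = 402972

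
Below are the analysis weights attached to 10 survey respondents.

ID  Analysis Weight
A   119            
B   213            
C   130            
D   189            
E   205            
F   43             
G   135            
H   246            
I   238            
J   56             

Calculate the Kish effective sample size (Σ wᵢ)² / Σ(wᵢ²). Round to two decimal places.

8.41

Σ wᵢ = 1574
Σ wᵢ² = 14161 + 45369 + 16900 + 35721 + 42025 + 1849 + 18225 + 60516 + 56644 + 3136 = 294546
n_eff = 1574² / 294546 = 2477476 / 294546 = 8.4111684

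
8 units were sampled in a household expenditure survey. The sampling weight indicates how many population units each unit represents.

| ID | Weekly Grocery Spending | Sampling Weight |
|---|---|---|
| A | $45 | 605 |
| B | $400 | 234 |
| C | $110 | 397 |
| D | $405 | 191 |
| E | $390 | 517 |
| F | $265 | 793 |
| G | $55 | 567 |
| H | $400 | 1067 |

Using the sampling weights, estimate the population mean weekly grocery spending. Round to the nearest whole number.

254

Weighted sum = 45×605 + 400×234 + 110×397 + 405×191 + 390×517 + 265×793 + 55×567 + 400×1067
  = 27225 + 93600 + 43670 + 77355 + 201630 + 210145 + 31185 + 426800 = 1111610
Sum of weights = 4371
Weighted mean = 1111610 / 4371 = 254.3148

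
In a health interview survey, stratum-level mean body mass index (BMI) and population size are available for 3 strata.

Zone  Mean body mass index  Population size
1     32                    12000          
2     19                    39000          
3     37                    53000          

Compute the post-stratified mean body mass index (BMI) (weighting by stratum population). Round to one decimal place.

29.7

Σ Nₕ·x̄ₕ = 32×12000 + 19×39000 + 37×53000
  = 384000 + 741000 + 1961000 = 3086000
Σ Nₕ = 12000 + 39000 + 53000 = 104000
Overall mean = 3086000 / 104000 = 29.673077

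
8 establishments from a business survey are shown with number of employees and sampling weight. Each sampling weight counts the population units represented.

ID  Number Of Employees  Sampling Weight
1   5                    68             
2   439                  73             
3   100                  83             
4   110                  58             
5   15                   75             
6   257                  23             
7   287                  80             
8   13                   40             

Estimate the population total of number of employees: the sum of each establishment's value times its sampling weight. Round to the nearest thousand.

Weighted total = 5×68 + 439×73 + 100×83 + 110×58 + 15×75 + 257×23 + 287×80 + 13×40
  = 77583

78000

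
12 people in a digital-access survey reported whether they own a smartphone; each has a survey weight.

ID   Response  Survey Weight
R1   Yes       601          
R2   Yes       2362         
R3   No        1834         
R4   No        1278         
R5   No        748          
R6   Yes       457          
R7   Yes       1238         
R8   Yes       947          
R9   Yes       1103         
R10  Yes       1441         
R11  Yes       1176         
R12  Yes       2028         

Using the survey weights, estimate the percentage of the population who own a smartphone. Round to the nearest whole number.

Sum of weights for 'Yes' = 601 + 2362 + 457 + 1238 + 947 + 1103 + 1441 + 1176 + 2028 = 11353
Total weight = 601 + 2362 + 1834 + 1278 + 748 + 457 + 1238 + 947 + 1103 + 1441 + 1176 + 2028 = 15213
Weighted proportion = 11353 / 15213 = 0.74626964 → 74.626964%

75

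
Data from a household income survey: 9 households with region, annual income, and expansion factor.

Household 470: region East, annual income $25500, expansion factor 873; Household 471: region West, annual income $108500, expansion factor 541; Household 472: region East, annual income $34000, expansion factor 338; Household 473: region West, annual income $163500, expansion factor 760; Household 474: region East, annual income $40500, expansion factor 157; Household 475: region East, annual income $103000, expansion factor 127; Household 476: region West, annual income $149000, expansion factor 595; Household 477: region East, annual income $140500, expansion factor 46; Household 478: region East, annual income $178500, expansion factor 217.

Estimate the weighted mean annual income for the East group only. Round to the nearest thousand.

56000

East rows: 470, 472, 474, 475, 477, 478
Weighted sum = 98390500
Sum of weights = 873 + 338 + 157 + 127 + 46 + 217 = 1758
Weighted mean = 98390500 / 1758 = 55967.292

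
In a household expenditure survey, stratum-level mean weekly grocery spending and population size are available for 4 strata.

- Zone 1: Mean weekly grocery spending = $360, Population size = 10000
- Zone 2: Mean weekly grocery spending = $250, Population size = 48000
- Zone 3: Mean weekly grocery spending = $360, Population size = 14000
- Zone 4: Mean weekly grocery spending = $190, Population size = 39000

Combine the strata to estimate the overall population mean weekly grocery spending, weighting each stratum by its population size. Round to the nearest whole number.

253

Σ Nₕ·x̄ₕ = 360×10000 + 250×48000 + 360×14000 + 190×39000
  = 3600000 + 12000000 + 5040000 + 7410000 = 28050000
Σ Nₕ = 10000 + 48000 + 14000 + 39000 = 111000
Overall mean = 28050000 / 111000 = 252.7027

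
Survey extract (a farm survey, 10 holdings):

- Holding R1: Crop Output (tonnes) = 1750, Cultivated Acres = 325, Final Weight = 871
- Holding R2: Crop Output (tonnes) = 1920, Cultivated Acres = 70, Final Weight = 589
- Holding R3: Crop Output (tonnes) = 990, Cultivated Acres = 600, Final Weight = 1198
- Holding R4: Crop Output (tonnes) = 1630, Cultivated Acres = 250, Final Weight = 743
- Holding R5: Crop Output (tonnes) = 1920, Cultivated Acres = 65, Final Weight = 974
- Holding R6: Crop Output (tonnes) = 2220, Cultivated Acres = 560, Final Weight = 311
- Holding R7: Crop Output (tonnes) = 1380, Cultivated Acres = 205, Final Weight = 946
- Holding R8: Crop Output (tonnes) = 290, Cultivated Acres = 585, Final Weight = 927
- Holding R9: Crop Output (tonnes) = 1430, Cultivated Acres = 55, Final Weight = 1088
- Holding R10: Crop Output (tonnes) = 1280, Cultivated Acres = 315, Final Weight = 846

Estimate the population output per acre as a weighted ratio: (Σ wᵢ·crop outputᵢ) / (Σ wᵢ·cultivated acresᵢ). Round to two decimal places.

4.68

Σ wᵢ·y = 1750×871 + 1920×589 + 990×1198 + 1630×743 + 1920×974 + 2220×311 + 1380×946 + 290×927 + 1430×1088 + 1280×846
  = 1524250 + 1130880 + 1186020 + 1211090 + 1870080 + 690420 + 1305480 + 268830 + 1555840 + 1082880 = 11825770
Σ wᵢ·x = 325×871 + 70×589 + 600×1198 + 250×743 + 65×974 + 560×311 + 205×946 + 585×927 + 55×1088 + 315×846
  = 2528880
Ratio = 11825770 / 2528880 = 4.6762875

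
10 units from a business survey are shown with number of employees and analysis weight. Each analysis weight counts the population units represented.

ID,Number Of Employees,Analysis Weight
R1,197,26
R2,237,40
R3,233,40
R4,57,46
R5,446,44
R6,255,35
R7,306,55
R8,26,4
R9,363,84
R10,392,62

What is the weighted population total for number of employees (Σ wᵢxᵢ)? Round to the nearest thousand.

127000

Weighted total = 197×26 + 237×40 + 233×40 + 57×46 + 446×44 + 255×35 + 306×55 + 26×4 + 363×84 + 392×62
  = 126823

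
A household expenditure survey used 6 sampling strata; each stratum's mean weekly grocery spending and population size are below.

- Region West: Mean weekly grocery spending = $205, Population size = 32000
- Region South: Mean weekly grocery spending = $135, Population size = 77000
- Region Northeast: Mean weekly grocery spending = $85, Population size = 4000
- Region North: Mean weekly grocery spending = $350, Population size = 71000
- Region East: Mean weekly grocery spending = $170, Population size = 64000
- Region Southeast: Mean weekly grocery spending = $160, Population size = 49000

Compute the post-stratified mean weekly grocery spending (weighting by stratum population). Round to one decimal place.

Σ Nₕ·x̄ₕ = 60865000
Σ Nₕ = 32000 + 77000 + 4000 + 71000 + 64000 + 49000 = 297000
Overall mean = 60865000 / 297000 = 204.93266

204.9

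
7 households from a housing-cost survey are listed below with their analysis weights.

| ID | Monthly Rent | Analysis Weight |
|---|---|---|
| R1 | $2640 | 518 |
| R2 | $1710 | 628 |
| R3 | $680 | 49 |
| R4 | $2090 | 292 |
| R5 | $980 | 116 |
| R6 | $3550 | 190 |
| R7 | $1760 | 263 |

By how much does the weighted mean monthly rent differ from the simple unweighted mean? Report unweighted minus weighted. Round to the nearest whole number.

-193

Unweighted sum = 13410
Unweighted mean = 13410 / 7 = 1915.7143
Weighted sum = 2640×518 + 1710×628 + 680×49 + 2090×292 + 980×116 + 3550×190 + 1760×263
  = 1367520 + 1073880 + 33320 + 610280 + 113680 + 674500 + 462880 = 4336060
Sum of weights = 518 + 628 + 49 + 292 + 116 + 190 + 263 = 2056
Weighted mean = 4336060 / 2056 = 2108.9786
Difference (unweighted minus weighted) = -193.26431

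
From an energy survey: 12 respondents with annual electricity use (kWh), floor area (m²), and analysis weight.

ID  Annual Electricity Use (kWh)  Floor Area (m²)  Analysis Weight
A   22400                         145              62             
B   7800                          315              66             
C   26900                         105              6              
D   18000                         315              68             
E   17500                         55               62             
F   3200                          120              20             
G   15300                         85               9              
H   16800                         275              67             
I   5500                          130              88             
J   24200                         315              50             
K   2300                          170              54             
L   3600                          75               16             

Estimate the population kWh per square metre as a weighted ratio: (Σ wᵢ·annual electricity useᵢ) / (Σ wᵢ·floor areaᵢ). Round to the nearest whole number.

66

Σ wᵢ·y = 22400×62 + 7800×66 + 26900×6 + 18000×68 + 17500×62 + 3200×20 + 15300×9 + 16800×67 + 5500×88 + 24200×50 + 2300×54 + 3600×16
  = 1388800 + 514800 + 161400 + 1224000 + 1085000 + 64000 + 137700 + 1125600 + 484000 + 1210000 + 124200 + 57600 = 7577100
Σ wᵢ·x = 145×62 + 315×66 + 105×6 + 315×68 + 55×62 + 120×20 + 85×9 + 275×67 + 130×88 + 315×50 + 170×54 + 75×16
  = 8990 + 20790 + 630 + 21420 + 3410 + 2400 + 765 + 18425 + 11440 + 15750 + 9180 + 1200 = 114400
Ratio = 7577100 / 114400 = 66.233392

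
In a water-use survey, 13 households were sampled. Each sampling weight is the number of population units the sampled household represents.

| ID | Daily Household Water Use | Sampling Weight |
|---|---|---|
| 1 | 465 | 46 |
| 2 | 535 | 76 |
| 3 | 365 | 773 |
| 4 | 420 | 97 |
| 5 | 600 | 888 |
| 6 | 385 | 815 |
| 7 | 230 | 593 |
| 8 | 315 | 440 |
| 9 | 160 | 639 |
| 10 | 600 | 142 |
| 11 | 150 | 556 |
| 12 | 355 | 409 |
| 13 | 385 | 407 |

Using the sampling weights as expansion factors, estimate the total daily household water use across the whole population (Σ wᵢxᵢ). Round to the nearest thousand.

Weighted total = 2079230

2079000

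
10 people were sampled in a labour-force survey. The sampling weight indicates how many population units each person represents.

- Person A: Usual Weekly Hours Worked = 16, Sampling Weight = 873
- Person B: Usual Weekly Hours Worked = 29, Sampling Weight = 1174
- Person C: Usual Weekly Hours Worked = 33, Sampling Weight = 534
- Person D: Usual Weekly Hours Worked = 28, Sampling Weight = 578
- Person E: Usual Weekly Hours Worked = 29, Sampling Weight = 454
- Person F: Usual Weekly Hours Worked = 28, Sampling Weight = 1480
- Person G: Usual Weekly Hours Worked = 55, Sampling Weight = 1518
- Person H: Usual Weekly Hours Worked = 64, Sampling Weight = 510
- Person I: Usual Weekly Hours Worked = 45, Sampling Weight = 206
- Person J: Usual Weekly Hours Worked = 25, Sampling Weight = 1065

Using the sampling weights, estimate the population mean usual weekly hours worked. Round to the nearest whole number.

Weighted sum = 16×873 + 29×1174 + 33×534 + 28×578 + 29×454 + 28×1480 + 55×1518 + 64×510 + 45×206 + 25×1065
  = 13968 + 34046 + 17622 + 16184 + 13166 + 41440 + 83490 + 32640 + 9270 + 26625 = 288451
Sum of weights = 8392
Weighted mean = 288451 / 8392 = 34.37214

34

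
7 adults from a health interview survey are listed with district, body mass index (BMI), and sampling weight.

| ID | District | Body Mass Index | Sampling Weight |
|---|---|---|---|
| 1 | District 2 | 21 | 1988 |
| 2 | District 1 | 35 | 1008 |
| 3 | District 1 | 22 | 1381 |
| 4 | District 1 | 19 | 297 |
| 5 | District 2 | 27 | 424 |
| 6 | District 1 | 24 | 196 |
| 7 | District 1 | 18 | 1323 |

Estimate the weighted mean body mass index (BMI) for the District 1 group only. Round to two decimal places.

District 1 rows: 2, 3, 4, 6, 7
Weighted sum = 35×1008 + 22×1381 + 19×297 + 24×196 + 18×1323
  = 35280 + 30382 + 5643 + 4704 + 23814 = 99823
Sum of weights = 1008 + 1381 + 297 + 196 + 1323 = 4205
Weighted mean = 99823 / 4205 = 23.73912

23.74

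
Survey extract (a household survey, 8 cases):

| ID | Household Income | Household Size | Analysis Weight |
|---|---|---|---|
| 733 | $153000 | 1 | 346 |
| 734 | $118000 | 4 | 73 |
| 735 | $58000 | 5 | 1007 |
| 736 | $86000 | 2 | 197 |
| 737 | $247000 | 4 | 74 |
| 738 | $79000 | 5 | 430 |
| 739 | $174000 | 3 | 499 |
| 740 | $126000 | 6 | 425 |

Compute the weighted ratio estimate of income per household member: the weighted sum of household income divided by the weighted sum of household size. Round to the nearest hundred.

26200

Σ wᵢ·y = 153000×346 + 118000×73 + 58000×1007 + 86000×197 + 247000×74 + 79000×430 + 174000×499 + 126000×425
  = 52938000 + 8614000 + 58406000 + 16942000 + 18278000 + 33970000 + 86826000 + 53550000 = 329524000
Σ wᵢ·x = 1×346 + 4×73 + 5×1007 + 2×197 + 4×74 + 5×430 + 3×499 + 6×425
  = 346 + 292 + 5035 + 394 + 296 + 2150 + 1497 + 2550 = 12560
Ratio = 329524000 / 12560 = 26235.987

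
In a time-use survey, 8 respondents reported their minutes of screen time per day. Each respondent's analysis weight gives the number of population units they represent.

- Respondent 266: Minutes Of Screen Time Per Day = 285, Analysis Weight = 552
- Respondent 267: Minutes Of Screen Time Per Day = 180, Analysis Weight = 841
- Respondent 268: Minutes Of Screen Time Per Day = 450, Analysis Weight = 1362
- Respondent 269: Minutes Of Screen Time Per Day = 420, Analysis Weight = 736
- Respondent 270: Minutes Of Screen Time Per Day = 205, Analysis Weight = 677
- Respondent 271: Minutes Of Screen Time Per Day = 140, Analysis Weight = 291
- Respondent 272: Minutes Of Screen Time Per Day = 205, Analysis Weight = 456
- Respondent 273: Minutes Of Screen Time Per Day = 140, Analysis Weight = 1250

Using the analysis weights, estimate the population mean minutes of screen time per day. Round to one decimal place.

Weighted sum = 285×552 + 180×841 + 450×1362 + 420×736 + 205×677 + 140×291 + 205×456 + 140×1250
  = 157320 + 151380 + 612900 + 309120 + 138785 + 40740 + 93480 + 175000 = 1678725
Sum of weights = 552 + 841 + 1362 + 736 + 677 + 291 + 456 + 1250 = 6165
Weighted mean = 1678725 / 6165 = 272.29927

272.3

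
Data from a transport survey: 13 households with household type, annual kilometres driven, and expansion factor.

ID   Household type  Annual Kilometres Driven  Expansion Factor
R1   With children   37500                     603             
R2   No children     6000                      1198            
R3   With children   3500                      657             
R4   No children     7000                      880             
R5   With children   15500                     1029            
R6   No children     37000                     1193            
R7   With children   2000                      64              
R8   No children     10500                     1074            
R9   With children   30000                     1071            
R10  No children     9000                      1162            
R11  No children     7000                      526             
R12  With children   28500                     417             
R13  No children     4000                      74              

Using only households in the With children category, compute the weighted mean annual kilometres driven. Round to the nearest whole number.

With children rows: R1, R3, R5, R7, R9, R12
Weighted sum = 37500×603 + 3500×657 + 15500×1029 + 2000×64 + 30000×1071 + 28500×417
  = 22612500 + 2299500 + 15949500 + 128000 + 32130000 + 11884500 = 85004000
Sum of weights = 3841
Weighted mean = 85004000 / 3841 = 22130.695

22131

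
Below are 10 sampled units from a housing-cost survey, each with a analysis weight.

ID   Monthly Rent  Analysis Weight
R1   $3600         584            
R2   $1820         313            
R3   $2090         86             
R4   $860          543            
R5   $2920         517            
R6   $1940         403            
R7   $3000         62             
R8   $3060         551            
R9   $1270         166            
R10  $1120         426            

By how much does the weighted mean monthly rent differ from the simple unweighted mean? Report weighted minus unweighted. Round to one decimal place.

69.8

Unweighted sum = 3600 + 1820 + 2090 + 860 + 2920 + 1940 + 3000 + 3060 + 1270 + 1120 = 21680
Unweighted mean = 21680 / 10 = 2168
Weighted sum = 3600×584 + 1820×313 + 2090×86 + 860×543 + 2920×517 + 1940×403 + 3000×62 + 3060×551 + 1270×166 + 1120×426
  = 2102400 + 569660 + 179740 + 466980 + 1509640 + 781820 + 186000 + 1686060 + 210820 + 477120 = 8170240
Sum of weights = 3651
Weighted mean = 8170240 / 3651 = 2237.8088
Difference (weighted minus unweighted) = 69.80882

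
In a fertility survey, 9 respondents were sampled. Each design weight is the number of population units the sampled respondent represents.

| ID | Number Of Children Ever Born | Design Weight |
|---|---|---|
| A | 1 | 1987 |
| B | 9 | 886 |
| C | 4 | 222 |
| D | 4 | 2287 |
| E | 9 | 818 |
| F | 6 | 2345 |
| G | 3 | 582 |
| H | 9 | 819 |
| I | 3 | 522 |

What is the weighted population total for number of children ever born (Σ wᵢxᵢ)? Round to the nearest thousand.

52000

Weighted total = 1×1987 + 9×886 + 4×222 + 4×2287 + 9×818 + 6×2345 + 3×582 + 9×819 + 3×522
  = 1987 + 7974 + 888 + 9148 + 7362 + 14070 + 1746 + 7371 + 1566 = 52112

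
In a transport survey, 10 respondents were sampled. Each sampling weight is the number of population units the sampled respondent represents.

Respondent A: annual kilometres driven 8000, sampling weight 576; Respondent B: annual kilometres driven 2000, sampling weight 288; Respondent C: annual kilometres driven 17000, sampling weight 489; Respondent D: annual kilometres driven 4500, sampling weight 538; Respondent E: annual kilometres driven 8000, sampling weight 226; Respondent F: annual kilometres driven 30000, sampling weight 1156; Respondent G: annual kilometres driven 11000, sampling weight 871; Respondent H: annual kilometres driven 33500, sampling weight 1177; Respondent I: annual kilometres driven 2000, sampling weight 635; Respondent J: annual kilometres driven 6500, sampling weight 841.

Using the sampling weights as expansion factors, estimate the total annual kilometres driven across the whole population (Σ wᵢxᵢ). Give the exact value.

108153000

Weighted total = 8000×576 + 2000×288 + 17000×489 + 4500×538 + 8000×226 + 30000×1156 + 11000×871 + 33500×1177 + 2000×635 + 6500×841
  = 4608000 + 576000 + 8313000 + 2421000 + 1808000 + 34680000 + 9581000 + 39429500 + 1270000 + 5466500 = 108153000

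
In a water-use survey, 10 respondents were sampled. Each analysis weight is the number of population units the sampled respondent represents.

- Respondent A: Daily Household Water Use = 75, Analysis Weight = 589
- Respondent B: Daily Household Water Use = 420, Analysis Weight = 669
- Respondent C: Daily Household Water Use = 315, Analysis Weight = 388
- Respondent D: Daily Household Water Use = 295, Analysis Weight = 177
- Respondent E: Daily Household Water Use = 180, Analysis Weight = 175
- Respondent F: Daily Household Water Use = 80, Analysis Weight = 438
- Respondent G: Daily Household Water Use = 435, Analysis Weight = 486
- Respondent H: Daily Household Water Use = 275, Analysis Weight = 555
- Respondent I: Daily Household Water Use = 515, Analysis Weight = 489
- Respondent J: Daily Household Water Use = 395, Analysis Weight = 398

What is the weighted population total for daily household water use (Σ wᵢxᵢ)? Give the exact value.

Weighted total = 75×589 + 420×669 + 315×388 + 295×177 + 180×175 + 80×438 + 435×486 + 275×555 + 515×489 + 395×398
  = 44175 + 280980 + 122220 + 52215 + 31500 + 35040 + 211410 + 152625 + 251835 + 157210 = 1339210

1339210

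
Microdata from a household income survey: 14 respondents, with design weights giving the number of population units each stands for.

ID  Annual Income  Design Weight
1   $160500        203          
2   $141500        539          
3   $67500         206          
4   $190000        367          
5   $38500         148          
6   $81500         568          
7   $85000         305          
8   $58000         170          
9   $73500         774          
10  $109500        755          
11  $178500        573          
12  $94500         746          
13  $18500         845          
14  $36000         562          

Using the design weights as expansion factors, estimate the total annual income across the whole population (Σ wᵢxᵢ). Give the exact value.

Weighted total = 628463500

628463500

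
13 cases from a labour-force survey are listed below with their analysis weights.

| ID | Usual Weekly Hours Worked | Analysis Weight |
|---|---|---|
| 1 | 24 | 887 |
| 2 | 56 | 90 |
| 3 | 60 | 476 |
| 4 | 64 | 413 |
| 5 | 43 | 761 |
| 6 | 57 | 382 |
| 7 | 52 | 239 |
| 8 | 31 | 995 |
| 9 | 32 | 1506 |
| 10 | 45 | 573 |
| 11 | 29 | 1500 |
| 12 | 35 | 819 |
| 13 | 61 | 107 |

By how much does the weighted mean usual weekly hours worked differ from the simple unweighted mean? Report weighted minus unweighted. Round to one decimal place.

Unweighted sum = 589
Unweighted mean = 589 / 13 = 45.307692
Weighted sum = 331759
Sum of weights = 8748
Weighted mean = 331759 / 8748 = 37.923983
Difference (weighted minus unweighted) = -7.3837097

-7.4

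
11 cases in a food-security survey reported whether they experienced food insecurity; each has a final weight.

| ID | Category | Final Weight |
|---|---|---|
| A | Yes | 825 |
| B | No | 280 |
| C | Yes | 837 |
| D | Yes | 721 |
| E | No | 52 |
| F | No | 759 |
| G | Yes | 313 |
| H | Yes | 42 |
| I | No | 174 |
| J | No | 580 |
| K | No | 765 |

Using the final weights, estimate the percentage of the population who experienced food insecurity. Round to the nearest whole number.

51

Sum of weights for 'Yes' = 825 + 837 + 721 + 313 + 42 = 2738
Total weight = 5348
Weighted proportion = 2738 / 5348 = 0.51196709 → 51.196709%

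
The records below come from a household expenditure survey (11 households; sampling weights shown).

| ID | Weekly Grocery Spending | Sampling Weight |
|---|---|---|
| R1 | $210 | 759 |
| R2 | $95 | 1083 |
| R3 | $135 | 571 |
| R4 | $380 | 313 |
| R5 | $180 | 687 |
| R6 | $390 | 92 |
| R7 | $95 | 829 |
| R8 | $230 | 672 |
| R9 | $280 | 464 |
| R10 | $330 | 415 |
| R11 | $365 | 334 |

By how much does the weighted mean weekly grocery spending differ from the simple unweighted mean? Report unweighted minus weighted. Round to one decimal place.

Unweighted sum = 210 + 95 + 135 + 380 + 180 + 390 + 95 + 230 + 280 + 330 + 365 = 2690
Unweighted mean = 2690 / 11 = 244.54545
Weighted sum = 210×759 + 95×1083 + 135×571 + 380×313 + 180×687 + 390×92 + 95×829 + 230×672 + 280×464 + 330×415 + 365×334
  = 159390 + 102885 + 77085 + 118940 + 123660 + 35880 + 78755 + 154560 + 129920 + 136950 + 121910 = 1239935
Sum of weights = 759 + 1083 + 571 + 313 + 687 + 92 + 829 + 672 + 464 + 415 + 334 = 6219
Weighted mean = 1239935 / 6219 = 199.37852
Difference (unweighted minus weighted) = 45.166937

45.2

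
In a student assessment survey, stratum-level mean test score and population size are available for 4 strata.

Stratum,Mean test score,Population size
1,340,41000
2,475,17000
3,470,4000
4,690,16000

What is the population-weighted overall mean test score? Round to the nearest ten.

Σ Nₕ·x̄ₕ = 340×41000 + 475×17000 + 470×4000 + 690×16000
  = 13940000 + 8075000 + 1880000 + 11040000 = 34935000
Σ Nₕ = 41000 + 17000 + 4000 + 16000 = 78000
Overall mean = 34935000 / 78000 = 447.88462

450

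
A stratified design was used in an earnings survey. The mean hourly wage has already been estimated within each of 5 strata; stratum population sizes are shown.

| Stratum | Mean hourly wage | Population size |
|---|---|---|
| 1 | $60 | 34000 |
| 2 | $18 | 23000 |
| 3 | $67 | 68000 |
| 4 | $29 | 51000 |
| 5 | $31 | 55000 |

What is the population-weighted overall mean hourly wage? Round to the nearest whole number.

Σ Nₕ·x̄ₕ = 60×34000 + 18×23000 + 67×68000 + 29×51000 + 31×55000
  = 2040000 + 414000 + 4556000 + 1479000 + 1705000 = 10194000
Σ Nₕ = 34000 + 23000 + 68000 + 51000 + 55000 = 231000
Overall mean = 10194000 / 231000 = 44.12987

44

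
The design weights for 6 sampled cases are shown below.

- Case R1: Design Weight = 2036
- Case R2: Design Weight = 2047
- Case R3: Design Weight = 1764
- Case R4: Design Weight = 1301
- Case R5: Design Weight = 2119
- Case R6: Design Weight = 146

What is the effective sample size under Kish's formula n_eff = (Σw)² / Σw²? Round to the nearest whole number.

5

Σ wᵢ = 2036 + 2047 + 1764 + 1301 + 2119 + 146 = 9413
Σ wᵢ² = 4145296 + 4190209 + 3111696 + 1692601 + 4490161 + 21316 = 17651279
n_eff = 9413² / 17651279 = 88604569 / 17651279 = 5.0197251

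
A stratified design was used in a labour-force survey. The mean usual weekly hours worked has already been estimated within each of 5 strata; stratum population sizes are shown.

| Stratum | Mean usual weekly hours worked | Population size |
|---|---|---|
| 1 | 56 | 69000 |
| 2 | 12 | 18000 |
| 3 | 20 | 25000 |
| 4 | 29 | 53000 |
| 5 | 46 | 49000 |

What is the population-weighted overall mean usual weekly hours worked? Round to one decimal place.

39.1

Σ Nₕ·x̄ₕ = 56×69000 + 12×18000 + 20×25000 + 29×53000 + 46×49000
  = 3864000 + 216000 + 500000 + 1537000 + 2254000 = 8371000
Σ Nₕ = 69000 + 18000 + 25000 + 53000 + 49000 = 214000
Overall mean = 8371000 / 214000 = 39.116822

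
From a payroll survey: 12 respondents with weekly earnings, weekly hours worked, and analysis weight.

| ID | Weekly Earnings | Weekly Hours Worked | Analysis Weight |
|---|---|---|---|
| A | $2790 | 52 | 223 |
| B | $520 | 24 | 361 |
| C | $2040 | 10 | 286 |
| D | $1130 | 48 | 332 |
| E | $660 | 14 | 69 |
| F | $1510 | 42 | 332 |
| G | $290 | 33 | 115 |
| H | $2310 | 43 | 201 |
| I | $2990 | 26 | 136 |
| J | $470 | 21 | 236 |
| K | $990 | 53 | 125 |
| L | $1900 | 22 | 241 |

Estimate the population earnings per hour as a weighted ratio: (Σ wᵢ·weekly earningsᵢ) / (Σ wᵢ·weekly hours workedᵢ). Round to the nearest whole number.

45

Σ wᵢ·y = 2790×223 + 520×361 + 2040×286 + 1130×332 + 660×69 + 1510×332 + 290×115 + 2310×201 + 2990×136 + 470×236 + 990×125 + 1900×241
  = 3912220
Σ wᵢ·x = 52×223 + 24×361 + 10×286 + 48×332 + 14×69 + 42×332 + 33×115 + 43×201 + 26×136 + 21×236 + 53×125 + 22×241
  = 86823
Ratio = 3912220 / 86823 = 45.059719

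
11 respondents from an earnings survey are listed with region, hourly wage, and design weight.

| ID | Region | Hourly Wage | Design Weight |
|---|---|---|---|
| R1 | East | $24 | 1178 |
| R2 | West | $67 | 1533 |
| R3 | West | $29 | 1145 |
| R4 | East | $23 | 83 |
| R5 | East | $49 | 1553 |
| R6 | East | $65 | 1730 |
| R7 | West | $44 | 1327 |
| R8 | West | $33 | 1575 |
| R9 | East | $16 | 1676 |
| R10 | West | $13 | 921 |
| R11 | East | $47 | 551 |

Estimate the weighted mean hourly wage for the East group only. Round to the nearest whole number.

40

East rows: R1, R4, R5, R6, R9, R11
Weighted sum = 24×1178 + 23×83 + 49×1553 + 65×1730 + 16×1676 + 47×551
  = 271441
Sum of weights = 1178 + 83 + 1553 + 1730 + 1676 + 551 = 6771
Weighted mean = 271441 / 6771 = 40.088761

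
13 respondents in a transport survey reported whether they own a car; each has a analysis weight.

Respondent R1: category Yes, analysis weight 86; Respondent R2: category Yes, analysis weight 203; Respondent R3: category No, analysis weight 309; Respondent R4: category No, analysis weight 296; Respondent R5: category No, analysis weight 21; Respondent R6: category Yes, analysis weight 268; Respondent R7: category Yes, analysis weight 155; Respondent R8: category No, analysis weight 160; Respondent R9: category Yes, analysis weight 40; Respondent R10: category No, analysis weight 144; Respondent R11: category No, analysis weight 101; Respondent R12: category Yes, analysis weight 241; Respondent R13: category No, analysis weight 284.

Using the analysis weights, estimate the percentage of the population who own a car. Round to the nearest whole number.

43

Sum of weights for 'Yes' = 86 + 203 + 268 + 155 + 40 + 241 = 993
Total weight = 2308
Weighted proportion = 993 / 2308 = 0.43024263 → 43.024263%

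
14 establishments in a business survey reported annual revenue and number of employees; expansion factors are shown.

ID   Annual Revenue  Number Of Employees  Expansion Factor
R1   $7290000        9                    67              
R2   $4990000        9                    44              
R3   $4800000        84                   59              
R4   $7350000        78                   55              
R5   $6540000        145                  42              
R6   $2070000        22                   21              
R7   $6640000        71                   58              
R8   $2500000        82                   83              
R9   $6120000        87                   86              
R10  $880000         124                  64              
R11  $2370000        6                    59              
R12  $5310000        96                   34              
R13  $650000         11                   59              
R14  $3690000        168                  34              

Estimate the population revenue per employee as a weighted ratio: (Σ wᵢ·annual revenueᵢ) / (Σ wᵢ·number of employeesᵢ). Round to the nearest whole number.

63501

Σ wᵢ·y = 3373030000
Σ wᵢ·x = 53118
Ratio = 3373030000 / 53118 = 63500.697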